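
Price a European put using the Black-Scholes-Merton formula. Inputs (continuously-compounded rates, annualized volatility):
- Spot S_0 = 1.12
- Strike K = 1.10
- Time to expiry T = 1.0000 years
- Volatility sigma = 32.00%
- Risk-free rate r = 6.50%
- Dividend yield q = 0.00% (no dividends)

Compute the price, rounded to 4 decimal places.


d1 = (ln(S/K) + (r - q + 0.5*sigma^2) * T) / (sigma * sqrt(T)) = 0.41943283
d2 = d1 - sigma * sqrt(T) = 0.09943283
exp(-rT) = 0.93706746; exp(-qT) = 1.00000000
P = K * exp(-rT) * N(-d2) - S_0 * exp(-qT) * N(-d1)
N(-d1) = 0.33744992; N(-d2) = 0.46039731
P = 1.1000 * 0.93706746 * 0.46039731 - 1.1200 * 1.00000000 * 0.33744992 = 0.0966

Answer: Price = 0.0966


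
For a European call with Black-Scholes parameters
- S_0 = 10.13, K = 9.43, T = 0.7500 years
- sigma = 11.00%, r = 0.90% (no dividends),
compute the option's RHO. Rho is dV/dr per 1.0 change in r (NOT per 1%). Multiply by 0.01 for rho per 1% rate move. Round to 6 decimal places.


Answer: Rho = 5.485032

Derivation:
d1 = 0.8701479116; d2 = 0.7748851172
phi(d1) = 0.2732092682; exp(-qT) = 1.0000000000; exp(-rT) = 0.9932727301
N(d2) = 0.7807962264
Rho = K*T*exp(-rT)*N(d2) = 9.4300 * 0.7500 * 0.9932727301 * 0.7807962264 = 5.485032


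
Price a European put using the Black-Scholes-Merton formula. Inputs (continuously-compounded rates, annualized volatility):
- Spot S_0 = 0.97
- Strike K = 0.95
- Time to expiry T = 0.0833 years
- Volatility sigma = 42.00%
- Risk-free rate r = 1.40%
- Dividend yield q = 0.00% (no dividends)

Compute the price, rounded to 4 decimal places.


Answer: Price = 0.0366

Derivation:
d1 = (ln(S/K) + (r - q + 0.5*sigma^2) * T) / (sigma * sqrt(T)) = 0.24210126
d2 = d1 - sigma * sqrt(T) = 0.12088196
exp(-rT) = 0.99883448; exp(-qT) = 1.00000000
P = K * exp(-rT) * N(-d2) - S_0 * exp(-qT) * N(-d1)
N(-d1) = 0.40435085; N(-d2) = 0.45189227
P = 0.9500 * 0.99883448 * 0.45189227 - 0.9700 * 1.00000000 * 0.40435085 = 0.0366


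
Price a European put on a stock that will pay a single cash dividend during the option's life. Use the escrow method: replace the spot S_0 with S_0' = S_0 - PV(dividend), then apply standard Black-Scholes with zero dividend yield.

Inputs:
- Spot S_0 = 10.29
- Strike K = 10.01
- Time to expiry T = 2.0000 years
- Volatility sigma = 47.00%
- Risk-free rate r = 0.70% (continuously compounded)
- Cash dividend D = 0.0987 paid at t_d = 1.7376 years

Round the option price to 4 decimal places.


PV(D) = D * exp(-r * t_d) = 0.0987 * 0.98791047 = 0.09750676
S_0' = S_0 - PV(D) = 10.2900 - 0.09750676 = 10.19249324
d1 = (ln(S_0'/K) + (r + sigma^2/2)*T) / (sigma*sqrt(T)) = 0.38058428
d2 = d1 - sigma*sqrt(T) = -0.28409610
exp(-rT) = 0.98609754
N(-d1) = 0.35175588; N(-d2) = 0.61183163
P = K * exp(-rT) * N(-d2) - S_0' * N(-d1) = 10.0100 * 0.98609754 * 0.61183163 - 10.19249324 * 0.35175588 = 2.4540

Answer: Price = 2.4540


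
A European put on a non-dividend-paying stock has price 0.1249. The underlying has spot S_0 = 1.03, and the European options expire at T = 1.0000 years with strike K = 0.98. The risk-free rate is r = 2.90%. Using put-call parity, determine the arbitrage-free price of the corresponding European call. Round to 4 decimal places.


Put-call parity: C - P = S_0 * exp(-qT) - K * exp(-rT).
S_0 * exp(-qT) = 1.0300 * 1.00000000 = 1.03000000
K * exp(-rT) = 0.9800 * 0.97141646 = 0.95198814
C = P + S*exp(-qT) - K*exp(-rT)
C = 0.1249 + 1.03000000 - 0.95198814 = 0.2029

Answer: Call price = 0.2029


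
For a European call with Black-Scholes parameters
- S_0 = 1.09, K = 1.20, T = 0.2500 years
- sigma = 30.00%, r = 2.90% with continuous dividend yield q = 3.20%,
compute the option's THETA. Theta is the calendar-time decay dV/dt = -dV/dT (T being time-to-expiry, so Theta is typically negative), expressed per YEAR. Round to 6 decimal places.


d1 = -0.5709590704; d2 = -0.7209590704
phi(d1) = 0.3389388189; exp(-qT) = 0.9920319148; exp(-rT) = 0.9927762179
Theta = -S*exp(-qT)*phi(d1)*sigma/(2*sqrt(T)) - r*K*exp(-rT)*N(d2) + q*S*exp(-qT)*N(d1)
N(d1) = 0.2840136939; N(d2) = 0.2354673487; sqrt(T) = 0.5000000000
Term 1 = -1.0900 * 0.9920319148 * 0.3389388189 * 0.3000 / (2 * 0.5000000000) = -0.1099498670
Term 2 = -0.0290 * 1.2000 * 0.9927762179 * 0.2354673487 = -0.0081350702
Term 3 = 0.0320 * 1.0900 * 0.9920319148 * 0.2840136939 = 0.0098274626
Theta = -0.1099498670 + (-0.0081350702) + (0.0098274626) = -0.108257

Answer: Theta = -0.108257


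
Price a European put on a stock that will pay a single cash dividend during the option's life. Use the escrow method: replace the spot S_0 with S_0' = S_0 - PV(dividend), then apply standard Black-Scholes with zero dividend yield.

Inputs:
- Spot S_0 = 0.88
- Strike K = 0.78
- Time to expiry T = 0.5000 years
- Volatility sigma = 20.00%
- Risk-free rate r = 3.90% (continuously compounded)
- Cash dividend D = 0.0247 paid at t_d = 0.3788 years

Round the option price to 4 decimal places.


PV(D) = D * exp(-r * t_d) = 0.0247 * 0.98533539 = 0.02433778
S_0' = S_0 - PV(D) = 0.8800 - 0.02433778 = 0.85566222
d1 = (ln(S_0'/K) + (r + sigma^2/2)*T) / (sigma*sqrt(T)) = 0.86324848
d2 = d1 - sigma*sqrt(T) = 0.72182713
exp(-rT) = 0.98068890
N(-d1) = 0.19400043; N(-d2) = 0.23520039
P = K * exp(-rT) * N(-d2) - S_0' * N(-d1) = 0.7800 * 0.98068890 * 0.23520039 - 0.85566222 * 0.19400043 = 0.0139

Answer: Price = 0.0139


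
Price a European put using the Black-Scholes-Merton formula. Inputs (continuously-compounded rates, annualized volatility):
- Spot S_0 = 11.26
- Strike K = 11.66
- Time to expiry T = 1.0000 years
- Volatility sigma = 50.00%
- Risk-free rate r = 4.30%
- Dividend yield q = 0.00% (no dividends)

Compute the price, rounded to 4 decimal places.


Answer: Price = 2.1688

Derivation:
d1 = (ln(S/K) + (r - q + 0.5*sigma^2) * T) / (sigma * sqrt(T)) = 0.26618488
d2 = d1 - sigma * sqrt(T) = -0.23381512
exp(-rT) = 0.95791139; exp(-qT) = 1.00000000
P = K * exp(-rT) * N(-d2) - S_0 * exp(-qT) * N(-d1)
N(-d1) = 0.39504841; N(-d2) = 0.59243574
P = 11.6600 * 0.95791139 * 0.59243574 - 11.2600 * 1.00000000 * 0.39504841 = 2.1688


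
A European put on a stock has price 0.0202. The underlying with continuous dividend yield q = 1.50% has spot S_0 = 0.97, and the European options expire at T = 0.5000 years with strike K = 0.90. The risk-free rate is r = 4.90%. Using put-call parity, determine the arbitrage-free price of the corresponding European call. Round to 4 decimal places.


Put-call parity: C - P = S_0 * exp(-qT) - K * exp(-rT).
S_0 * exp(-qT) = 0.9700 * 0.99252805 = 0.96275221
K * exp(-rT) = 0.9000 * 0.97579769 = 0.87821792
C = P + S*exp(-qT) - K*exp(-rT)
C = 0.0202 + 0.96275221 - 0.87821792 = 0.1047

Answer: Call price = 0.1047


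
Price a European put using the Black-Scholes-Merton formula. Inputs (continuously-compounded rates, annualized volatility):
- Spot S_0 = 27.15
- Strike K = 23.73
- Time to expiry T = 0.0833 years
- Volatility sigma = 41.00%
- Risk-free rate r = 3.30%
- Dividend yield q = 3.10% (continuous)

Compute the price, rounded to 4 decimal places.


d1 = (ln(S/K) + (r - q + 0.5*sigma^2) * T) / (sigma * sqrt(T)) = 1.19835366
d2 = d1 - sigma * sqrt(T) = 1.08002053
exp(-rT) = 0.99725487; exp(-qT) = 0.99742103
P = K * exp(-rT) * N(-d2) - S_0 * exp(-qT) * N(-d1)
N(-d1) = 0.11538968; N(-d2) = 0.14006652
P = 23.7300 * 0.99725487 * 0.14006652 - 27.1500 * 0.99742103 * 0.11538968 = 0.1899

Answer: Price = 0.1899


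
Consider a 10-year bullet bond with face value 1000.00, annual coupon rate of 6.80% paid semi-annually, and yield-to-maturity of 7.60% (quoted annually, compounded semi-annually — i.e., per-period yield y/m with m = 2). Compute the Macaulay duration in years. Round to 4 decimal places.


Answer: Macaulay duration = 7.3290 years

Derivation:
Coupon per period c = face * coupon_rate / m = 34.000000
Periods per year m = 2; per-period yield y/m = 0.038000
Number of cashflows N = 20
Cashflows (t years, CF_t, discount factor 1/(1+y/m)^(m*t), PV):
  t = 0.5000: CF_t = 34.000000, DF = 0.963391, PV = 32.755299
  t = 1.0000: CF_t = 34.000000, DF = 0.928122, PV = 31.556164
  t = 1.5000: CF_t = 34.000000, DF = 0.894145, PV = 30.400929
  t = 2.0000: CF_t = 34.000000, DF = 0.861411, PV = 29.287986
  t = 2.5000: CF_t = 34.000000, DF = 0.829876, PV = 28.215786
  t = 3.0000: CF_t = 34.000000, DF = 0.799495, PV = 27.182838
  t = 3.5000: CF_t = 34.000000, DF = 0.770227, PV = 26.187705
  t = 4.0000: CF_t = 34.000000, DF = 0.742030, PV = 25.229003
  t = 4.5000: CF_t = 34.000000, DF = 0.714865, PV = 24.305398
  t = 5.0000: CF_t = 34.000000, DF = 0.688694, PV = 23.415605
  t = 5.5000: CF_t = 34.000000, DF = 0.663482, PV = 22.558386
  t = 6.0000: CF_t = 34.000000, DF = 0.639193, PV = 21.732549
  t = 6.5000: CF_t = 34.000000, DF = 0.615793, PV = 20.936945
  t = 7.0000: CF_t = 34.000000, DF = 0.593249, PV = 20.170468
  t = 7.5000: CF_t = 34.000000, DF = 0.571531, PV = 19.432050
  t = 8.0000: CF_t = 34.000000, DF = 0.550608, PV = 18.720665
  t = 8.5000: CF_t = 34.000000, DF = 0.530451, PV = 18.035322
  t = 9.0000: CF_t = 34.000000, DF = 0.511031, PV = 17.375070
  t = 9.5000: CF_t = 34.000000, DF = 0.492323, PV = 16.738988
  t = 10.0000: CF_t = 1034.000000, DF = 0.474300, PV = 490.425980
Price P = sum_t PV_t = 944.663135
Macaulay numerator sum_t t * PV_t:
  t * PV_t at t = 0.5000: 16.377649
  t * PV_t at t = 1.0000: 31.556164
  t * PV_t at t = 1.5000: 45.601394
  t * PV_t at t = 2.0000: 58.575971
  t * PV_t at t = 2.5000: 70.539464
  t * PV_t at t = 3.0000: 81.548514
  t * PV_t at t = 3.5000: 91.656968
  t * PV_t at t = 4.0000: 100.916012
  t * PV_t at t = 4.5000: 109.374291
  t * PV_t at t = 5.0000: 117.078025
  t * PV_t at t = 5.5000: 124.071124
  t * PV_t at t = 6.0000: 130.395296
  t * PV_t at t = 6.5000: 136.090145
  t * PV_t at t = 7.0000: 141.193274
  t * PV_t at t = 7.5000: 145.740373
  t * PV_t at t = 8.0000: 149.765316
  t * PV_t at t = 8.5000: 153.300239
  t * PV_t at t = 9.0000: 156.375627
  t * PV_t at t = 9.5000: 159.020387
  t * PV_t at t = 10.0000: 4904.259799
Macaulay duration D = (sum_t t * PV_t) / P = 6923.436034 / 944.663135 = 7.329000


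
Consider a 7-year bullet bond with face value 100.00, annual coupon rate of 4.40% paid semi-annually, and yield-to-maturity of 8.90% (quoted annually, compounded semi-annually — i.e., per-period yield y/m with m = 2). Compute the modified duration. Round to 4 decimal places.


Coupon per period c = face * coupon_rate / m = 2.200000
Periods per year m = 2; per-period yield y/m = 0.044500
Number of cashflows N = 14
Cashflows (t years, CF_t, discount factor 1/(1+y/m)^(m*t), PV):
  t = 0.5000: CF_t = 2.200000, DF = 0.957396, PV = 2.106271
  t = 1.0000: CF_t = 2.200000, DF = 0.916607, PV = 2.016535
  t = 1.5000: CF_t = 2.200000, DF = 0.877556, PV = 1.930622
  t = 2.0000: CF_t = 2.200000, DF = 0.840168, PV = 1.848370
  t = 2.5000: CF_t = 2.200000, DF = 0.804374, PV = 1.769622
  t = 3.0000: CF_t = 2.200000, DF = 0.770104, PV = 1.694229
  t = 3.5000: CF_t = 2.200000, DF = 0.737294, PV = 1.622048
  t = 4.0000: CF_t = 2.200000, DF = 0.705883, PV = 1.552942
  t = 4.5000: CF_t = 2.200000, DF = 0.675809, PV = 1.486780
  t = 5.0000: CF_t = 2.200000, DF = 0.647017, PV = 1.423437
  t = 5.5000: CF_t = 2.200000, DF = 0.619451, PV = 1.362793
  t = 6.0000: CF_t = 2.200000, DF = 0.593060, PV = 1.304732
  t = 6.5000: CF_t = 2.200000, DF = 0.567793, PV = 1.249145
  t = 7.0000: CF_t = 102.200000, DF = 0.543603, PV = 55.556218
Price P = sum_t PV_t = 76.923743
First compute Macaulay numerator sum_t t * PV_t:
  t * PV_t at t = 0.5000: 1.053135
  t * PV_t at t = 1.0000: 2.016535
  t * PV_t at t = 1.5000: 2.895934
  t * PV_t at t = 2.0000: 3.696740
  t * PV_t at t = 2.5000: 4.424054
  t * PV_t at t = 3.0000: 5.082686
  t * PV_t at t = 3.5000: 5.677166
  t * PV_t at t = 4.0000: 6.211766
  t * PV_t at t = 4.5000: 6.690510
  t * PV_t at t = 5.0000: 7.117185
  t * PV_t at t = 5.5000: 7.495360
  t * PV_t at t = 6.0000: 7.828393
  t * PV_t at t = 6.5000: 8.119443
  t * PV_t at t = 7.0000: 388.893528
Macaulay duration D = 457.202435 / 76.923743 = 5.943580
Modified duration = D / (1 + y/m) = 5.943580 / (1 + 0.044500) = 5.690359

Answer: Modified duration = 5.6904


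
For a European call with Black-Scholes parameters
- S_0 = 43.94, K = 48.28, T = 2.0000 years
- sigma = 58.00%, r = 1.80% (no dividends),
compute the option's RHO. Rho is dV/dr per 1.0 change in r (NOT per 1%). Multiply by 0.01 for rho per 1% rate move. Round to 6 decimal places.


Answer: Rho = 29.362719

Derivation:
d1 = 0.3391767768; d2 = -0.4810670894
phi(d1) = 0.3766424402; exp(-qT) = 1.0000000000; exp(-rT) = 0.9646402935
N(d2) = 0.3152344088
Rho = K*T*exp(-rT)*N(d2) = 48.2800 * 2.0000 * 0.9646402935 * 0.3152344088 = 29.362719


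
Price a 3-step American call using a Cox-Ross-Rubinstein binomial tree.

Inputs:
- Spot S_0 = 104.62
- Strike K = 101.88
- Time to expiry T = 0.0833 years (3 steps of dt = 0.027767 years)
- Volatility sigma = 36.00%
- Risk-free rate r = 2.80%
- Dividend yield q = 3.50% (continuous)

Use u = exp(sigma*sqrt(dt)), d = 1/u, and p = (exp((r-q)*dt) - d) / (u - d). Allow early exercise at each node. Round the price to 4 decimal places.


Answer: Price = V(0,0) = 5.9684

Derivation:
dt = T/N = 0.027767
u = exp(sigma*sqrt(dt)) = 1.061824; d = 1/u = 0.941776
p = (exp((r-q)*dt) - d) / (u - d) = 0.483389
Discount per step: exp(-r*dt) = 0.999223
Stock lattice S(k, i) with i counting down-moves:
  k=0: S(0,0) = 104.6200
  k=1: S(1,0) = 111.0880; S(1,1) = 98.5286
  k=2: S(2,0) = 117.9559; S(2,1) = 104.6200; S(2,2) = 92.7918
  k=3: S(3,0) = 125.2484; S(3,1) = 111.0880; S(3,2) = 98.5286; S(3,3) = 87.3891
Terminal payoffs V(N, i) = max(S_T - K, 0):
  V(3,0) = 23.368371; V(3,1) = 9.208006; V(3,2) = 0.000000; V(3,3) = 0.000000
Backward induction: V(k, i) = exp(-r*dt) * [p * V(k+1, i) + (1-p) * V(k+1, i+1)]; then take max(V_cont, immediate exercise) for American.
  V(2,0) = exp(-r*dt) * [p*23.368371 + (1-p)*9.208006] = 16.040489; exercise = 16.075889; V(2,0) = max -> 16.075889
  V(2,1) = exp(-r*dt) * [p*9.208006 + (1-p)*0.000000] = 4.447586; exercise = 2.740000; V(2,1) = max -> 4.447586
  V(2,2) = exp(-r*dt) * [p*0.000000 + (1-p)*0.000000] = 0.000000; exercise = 0.000000; V(2,2) = max -> 0.000000
  V(1,0) = exp(-r*dt) * [p*16.075889 + (1-p)*4.447586] = 10.060750; exercise = 9.208006; V(1,0) = max -> 10.060750
  V(1,1) = exp(-r*dt) * [p*4.447586 + (1-p)*0.000000] = 2.148241; exercise = 0.000000; V(1,1) = max -> 2.148241
  V(0,0) = exp(-r*dt) * [p*10.060750 + (1-p)*2.148241] = 5.968416; exercise = 2.740000; V(0,0) = max -> 5.968416


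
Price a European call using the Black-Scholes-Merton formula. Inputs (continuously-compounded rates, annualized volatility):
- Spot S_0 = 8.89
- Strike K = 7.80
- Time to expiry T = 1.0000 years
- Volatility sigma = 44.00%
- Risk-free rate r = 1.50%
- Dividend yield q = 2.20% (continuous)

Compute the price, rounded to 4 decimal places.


Answer: Price = 1.9876

Derivation:
d1 = (ln(S/K) + (r - q + 0.5*sigma^2) * T) / (sigma * sqrt(T)) = 0.50137117
d2 = d1 - sigma * sqrt(T) = 0.06137117
exp(-rT) = 0.98511194; exp(-qT) = 0.97824024
C = S_0 * exp(-qT) * N(d1) - K * exp(-rT) * N(d2)
N(d1) = 0.69194504; N(d2) = 0.52446819
C = 8.8900 * 0.97824024 * 0.69194504 - 7.8000 * 0.98511194 * 0.52446819 = 1.9876


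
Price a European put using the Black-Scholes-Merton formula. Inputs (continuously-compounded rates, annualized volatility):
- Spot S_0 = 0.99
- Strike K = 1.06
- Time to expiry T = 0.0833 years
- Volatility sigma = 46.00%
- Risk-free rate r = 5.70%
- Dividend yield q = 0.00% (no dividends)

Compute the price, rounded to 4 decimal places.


d1 = (ln(S/K) + (r - q + 0.5*sigma^2) * T) / (sigma * sqrt(T)) = -0.41244617
d2 = d1 - sigma * sqrt(T) = -0.54521017
exp(-rT) = 0.99526315; exp(-qT) = 1.00000000
P = K * exp(-rT) * N(-d2) - S_0 * exp(-qT) * N(-d1)
N(-d1) = 0.65999379; N(-d2) = 0.70719551
P = 1.0600 * 0.99526315 * 0.70719551 - 0.9900 * 1.00000000 * 0.65999379 = 0.0927

Answer: Price = 0.0927


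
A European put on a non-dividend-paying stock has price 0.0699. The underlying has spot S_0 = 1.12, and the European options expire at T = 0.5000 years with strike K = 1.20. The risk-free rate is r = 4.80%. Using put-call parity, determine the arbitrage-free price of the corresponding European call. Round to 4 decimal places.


Put-call parity: C - P = S_0 * exp(-qT) - K * exp(-rT).
S_0 * exp(-qT) = 1.1200 * 1.00000000 = 1.12000000
K * exp(-rT) = 1.2000 * 0.97628571 = 1.17154285
C = P + S*exp(-qT) - K*exp(-rT)
C = 0.0699 + 1.12000000 - 1.17154285 = 0.0184

Answer: Call price = 0.0184


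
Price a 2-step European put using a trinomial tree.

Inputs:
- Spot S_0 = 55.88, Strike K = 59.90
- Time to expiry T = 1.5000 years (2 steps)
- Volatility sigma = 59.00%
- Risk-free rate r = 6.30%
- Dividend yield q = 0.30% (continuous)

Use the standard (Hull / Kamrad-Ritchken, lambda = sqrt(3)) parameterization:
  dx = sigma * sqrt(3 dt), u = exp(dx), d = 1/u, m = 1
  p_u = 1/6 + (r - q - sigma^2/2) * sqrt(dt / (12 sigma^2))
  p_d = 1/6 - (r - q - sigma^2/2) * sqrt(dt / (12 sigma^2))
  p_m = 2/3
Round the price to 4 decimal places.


dt = T/N = 0.750000; dx = sigma*sqrt(3*dt) = 0.885000
u = exp(dx) = 2.422984; d = 1/u = 0.412714
p_u = 0.118340, p_m = 0.666667, p_d = 0.214993
Discount per step: exp(-r*dt) = 0.953849
Stock lattice S(k, j) with j the centered position index:
  k=0: S(0,+0) = 55.8800
  k=1: S(1,-1) = 23.0625; S(1,+0) = 55.8800; S(1,+1) = 135.3964
  k=2: S(2,-2) = 9.5182; S(2,-1) = 23.0625; S(2,+0) = 55.8800; S(2,+1) = 135.3964; S(2,+2) = 328.0633
Terminal payoffs V(N, j) = max(K - S_T, 0):
  V(2,-2) = 50.381793; V(2,-1) = 36.837532; V(2,+0) = 4.020000; V(2,+1) = 0.000000; V(2,+2) = 0.000000
Backward induction: V(k, j) = exp(-r*dt) * [p_u * V(k+1, j+1) + p_m * V(k+1, j) + p_d * V(k+1, j-1)]
  V(1,-1) = exp(-r*dt) * [p_u*4.020000 + p_m*36.837532 + p_d*50.381793] = 34.210566
  V(1,+0) = exp(-r*dt) * [p_u*0.000000 + p_m*4.020000 + p_d*36.837532] = 10.110616
  V(1,+1) = exp(-r*dt) * [p_u*0.000000 + p_m*0.000000 + p_d*4.020000] = 0.824385
  V(0,+0) = exp(-r*dt) * [p_u*0.824385 + p_m*10.110616 + p_d*34.210566] = 13.537977

Answer: Price = V(0,0) = 13.5380


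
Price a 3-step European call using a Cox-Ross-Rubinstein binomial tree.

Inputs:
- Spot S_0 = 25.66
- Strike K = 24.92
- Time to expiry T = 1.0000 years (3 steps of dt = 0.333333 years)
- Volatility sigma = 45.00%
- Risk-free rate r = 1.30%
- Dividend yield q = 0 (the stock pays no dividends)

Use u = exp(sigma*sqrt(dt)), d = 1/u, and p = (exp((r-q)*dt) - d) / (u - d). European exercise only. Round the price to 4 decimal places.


dt = T/N = 0.333333
u = exp(sigma*sqrt(dt)) = 1.296681; d = 1/u = 0.771200
p = (exp((r-q)*dt) - d) / (u - d) = 0.443675
Discount per step: exp(-r*dt) = 0.995676
Stock lattice S(k, i) with i counting down-moves:
  k=0: S(0,0) = 25.6600
  k=1: S(1,0) = 33.2728; S(1,1) = 19.7890
  k=2: S(2,0) = 43.1442; S(2,1) = 25.6600; S(2,2) = 15.2613
  k=3: S(3,0) = 55.9443; S(3,1) = 33.2728; S(3,2) = 19.7890; S(3,3) = 11.7695
Terminal payoffs V(N, i) = max(S_T - K, 0):
  V(3,0) = 31.024282; V(3,1) = 8.352824; V(3,2) = 0.000000; V(3,3) = 0.000000
Backward induction: V(k, i) = exp(-r*dt) * [p * V(k+1, i) + (1-p) * V(k+1, i+1)].
  V(2,0) = exp(-r*dt) * [p*31.024282 + (1-p)*8.352824] = 18.331979
  V(2,1) = exp(-r*dt) * [p*8.352824 + (1-p)*0.000000] = 3.689918
  V(2,2) = exp(-r*dt) * [p*0.000000 + (1-p)*0.000000] = 0.000000
  V(1,0) = exp(-r*dt) * [p*18.331979 + (1-p)*3.689918] = 10.142194
  V(1,1) = exp(-r*dt) * [p*3.689918 + (1-p)*0.000000] = 1.630046
  V(0,0) = exp(-r*dt) * [p*10.142194 + (1-p)*1.630046] = 5.383298

Answer: Price = V(0,0) = 5.3833


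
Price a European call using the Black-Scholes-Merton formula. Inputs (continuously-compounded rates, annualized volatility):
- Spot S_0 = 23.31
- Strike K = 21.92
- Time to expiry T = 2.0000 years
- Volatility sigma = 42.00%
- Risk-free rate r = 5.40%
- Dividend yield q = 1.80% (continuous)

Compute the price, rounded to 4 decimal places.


d1 = (ln(S/K) + (r - q + 0.5*sigma^2) * T) / (sigma * sqrt(T)) = 0.52171515
d2 = d1 - sigma * sqrt(T) = -0.07225454
exp(-rT) = 0.89762760; exp(-qT) = 0.96464029
C = S_0 * exp(-qT) * N(d1) - K * exp(-rT) * N(d2)
N(d1) = 0.69906566; N(d2) = 0.47119967
C = 23.3100 * 0.96464029 * 0.69906566 - 21.9200 * 0.89762760 * 0.47119967 = 6.4477

Answer: Price = 6.4477


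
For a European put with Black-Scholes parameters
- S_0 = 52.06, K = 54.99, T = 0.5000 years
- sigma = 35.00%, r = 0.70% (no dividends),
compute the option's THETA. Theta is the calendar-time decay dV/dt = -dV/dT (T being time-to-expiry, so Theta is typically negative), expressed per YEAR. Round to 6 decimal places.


Answer: Theta = -4.880711

Derivation:
d1 = -0.0833555695; d2 = -0.3308429429
phi(d1) = 0.3975587295; exp(-qT) = 1.0000000000; exp(-rT) = 0.9965061179
Theta = -S*exp(-qT)*phi(d1)*sigma/(2*sqrt(T)) + r*K*exp(-rT)*N(-d2) - q*S*exp(-qT)*N(-d1)
N(-d1) = 0.5332155920; N(-d2) = 0.6296184390; sqrt(T) = 0.7071067812
Term 1 = -52.0600 * 1.0000000000 * 0.3975587295 * 0.3500 / (2 * 0.7071067812) = -5.1222232644
Term 2 = 0.0070 * 54.9900 * 0.9965061179 * 0.6296184390 = 0.2415122519
Term 3 = 0 (no dividend yield, q = 0)
Theta = -5.1222232644 + (0.2415122519) + (0.0000000000) = -4.880711


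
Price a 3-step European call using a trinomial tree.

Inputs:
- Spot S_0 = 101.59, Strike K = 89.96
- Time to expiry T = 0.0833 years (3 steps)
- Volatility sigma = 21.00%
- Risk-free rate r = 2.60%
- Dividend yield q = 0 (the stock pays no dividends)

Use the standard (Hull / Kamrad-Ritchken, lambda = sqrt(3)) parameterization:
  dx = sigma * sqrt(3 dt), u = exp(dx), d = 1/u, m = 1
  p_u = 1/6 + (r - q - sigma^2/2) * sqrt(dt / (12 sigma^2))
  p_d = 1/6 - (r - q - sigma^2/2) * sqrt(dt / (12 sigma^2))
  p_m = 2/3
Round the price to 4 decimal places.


dt = T/N = 0.027767; dx = sigma*sqrt(3*dt) = 0.060610
u = exp(dx) = 1.062484; d = 1/u = 0.941191
p_u = 0.167571, p_m = 0.666667, p_d = 0.165762
Discount per step: exp(-r*dt) = 0.999278
Stock lattice S(k, j) with j the centered position index:
  k=0: S(0,+0) = 101.5900
  k=1: S(1,-1) = 95.6155; S(1,+0) = 101.5900; S(1,+1) = 107.9378
  k=2: S(2,-2) = 89.9925; S(2,-1) = 95.6155; S(2,+0) = 101.5900; S(2,+1) = 107.9378; S(2,+2) = 114.6822
  k=3: S(3,-3) = 84.7000; S(3,-2) = 89.9925; S(3,-1) = 95.6155; S(3,+0) = 101.5900; S(3,+1) = 107.9378; S(3,+2) = 114.6822; S(3,+3) = 121.8480
Terminal payoffs V(N, j) = max(S_T - K, 0):
  V(3,-3) = 0.000000; V(3,-2) = 0.032452; V(3,-1) = 5.655549; V(3,+0) = 11.630000; V(3,+1) = 17.977759; V(3,+2) = 24.722153; V(3,+3) = 31.887963
Backward induction: V(k, j) = exp(-r*dt) * [p_u * V(k+1, j+1) + p_m * V(k+1, j) + p_d * V(k+1, j-1)]
  V(2,-2) = exp(-r*dt) * [p_u*5.655549 + p_m*0.032452 + p_d*0.000000] = 0.968644
  V(2,-1) = exp(-r*dt) * [p_u*11.630000 + p_m*5.655549 + p_d*0.032452] = 5.720470
  V(2,+0) = exp(-r*dt) * [p_u*17.977759 + p_m*11.630000 + p_d*5.655549] = 11.694921
  V(2,+1) = exp(-r*dt) * [p_u*24.722153 + p_m*17.977759 + p_d*11.630000] = 18.042680
  V(2,+2) = exp(-r*dt) * [p_u*31.887963 + p_m*24.722153 + p_d*17.977759] = 24.787073
  V(1,-1) = exp(-r*dt) * [p_u*11.694921 + p_m*5.720470 + p_d*0.968644] = 5.929663
  V(1,+0) = exp(-r*dt) * [p_u*18.042680 + p_m*11.694921 + p_d*5.720470] = 11.759795
  V(1,+1) = exp(-r*dt) * [p_u*24.787073 + p_m*18.042680 + p_d*11.694921] = 18.107554
  V(0,+0) = exp(-r*dt) * [p_u*18.107554 + p_m*11.759795 + p_d*5.929663] = 11.848528

Answer: Price = V(0,0) = 11.8485


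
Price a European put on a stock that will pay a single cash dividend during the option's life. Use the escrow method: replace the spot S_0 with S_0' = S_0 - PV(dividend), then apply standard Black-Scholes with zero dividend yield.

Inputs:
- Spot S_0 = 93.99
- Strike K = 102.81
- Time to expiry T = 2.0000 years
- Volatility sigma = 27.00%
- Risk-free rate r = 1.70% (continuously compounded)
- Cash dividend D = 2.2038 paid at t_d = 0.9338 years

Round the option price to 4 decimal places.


PV(D) = D * exp(-r * t_d) = 2.2038 * 0.98425074 = 2.16909177
S_0' = S_0 - PV(D) = 93.9900 - 2.16909177 = 91.82090823
d1 = (ln(S_0'/K) + (r + sigma^2/2)*T) / (sigma*sqrt(T)) = -0.01608693
d2 = d1 - sigma*sqrt(T) = -0.39792459
exp(-rT) = 0.96657150
N(-d1) = 0.50641748; N(-d2) = 0.65465711
P = K * exp(-rT) * N(-d2) - S_0' * N(-d1) = 102.8100 * 0.96657150 * 0.65465711 - 91.82090823 * 0.50641748 = 18.5557

Answer: Price = 18.5557


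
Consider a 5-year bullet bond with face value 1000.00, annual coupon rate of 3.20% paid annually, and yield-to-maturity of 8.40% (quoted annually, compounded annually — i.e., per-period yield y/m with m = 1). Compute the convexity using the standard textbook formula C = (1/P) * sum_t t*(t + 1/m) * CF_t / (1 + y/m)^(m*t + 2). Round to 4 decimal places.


Answer: Convexity = 23.2128

Derivation:
Coupon per period c = face * coupon_rate / m = 32.000000
Periods per year m = 1; per-period yield y/m = 0.084000
Number of cashflows N = 5
Cashflows (t years, CF_t, discount factor 1/(1+y/m)^(m*t), PV):
  t = 1.0000: CF_t = 32.000000, DF = 0.922509, PV = 29.520295
  t = 2.0000: CF_t = 32.000000, DF = 0.851023, PV = 27.232745
  t = 3.0000: CF_t = 32.000000, DF = 0.785077, PV = 25.122458
  t = 4.0000: CF_t = 32.000000, DF = 0.724241, PV = 23.175699
  t = 5.0000: CF_t = 1032.000000, DF = 0.668119, PV = 689.498437
Price P = sum_t PV_t = 794.549635
Convexity numerator sum_t t*(t + 1/m) * CF_t / (1+y/m)^(m*t + 2):
  t = 1.0000: term = 50.244916
  t = 2.0000: term = 139.054196
  t = 3.0000: term = 256.557558
  t = 4.0000: term = 394.461190
  t = 5.0000: term = 17603.376454
Convexity = (1/P) * sum = 18443.694315 / 794.549635 = 23.212765


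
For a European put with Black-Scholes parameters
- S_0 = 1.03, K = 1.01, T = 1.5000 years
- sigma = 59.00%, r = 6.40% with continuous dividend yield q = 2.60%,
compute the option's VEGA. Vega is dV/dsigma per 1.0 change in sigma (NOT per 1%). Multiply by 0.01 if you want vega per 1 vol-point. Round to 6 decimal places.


d1 = 0.4673176268; d2 = -0.2552818473
phi(d1) = 0.3576746819; exp(-qT) = 0.9617507091; exp(-rT) = 0.9084640161
Vega = S * exp(-qT) * phi(d1) * sqrt(T) = 1.0300 * 0.9617507091 * 0.3576746819 * 1.2247448714 = 0.433944

Answer: Vega = 0.433944


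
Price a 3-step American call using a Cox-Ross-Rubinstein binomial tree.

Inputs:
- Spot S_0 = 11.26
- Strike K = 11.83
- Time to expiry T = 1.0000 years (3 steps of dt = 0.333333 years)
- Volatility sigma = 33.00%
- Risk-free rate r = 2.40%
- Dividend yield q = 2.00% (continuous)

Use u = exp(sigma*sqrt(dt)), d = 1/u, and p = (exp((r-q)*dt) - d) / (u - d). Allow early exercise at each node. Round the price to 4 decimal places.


Answer: Price = V(0,0) = 1.3481

Derivation:
dt = T/N = 0.333333
u = exp(sigma*sqrt(dt)) = 1.209885; d = 1/u = 0.826525
p = (exp((r-q)*dt) - d) / (u - d) = 0.455992
Discount per step: exp(-r*dt) = 0.992032
Stock lattice S(k, i) with i counting down-moves:
  k=0: S(0,0) = 11.2600
  k=1: S(1,0) = 13.6233; S(1,1) = 9.3067
  k=2: S(2,0) = 16.4826; S(2,1) = 11.2600; S(2,2) = 7.6922
  k=3: S(3,0) = 19.9421; S(3,1) = 13.6233; S(3,2) = 9.3067; S(3,3) = 6.3578
Terminal payoffs V(N, i) = max(S_T - K, 0):
  V(3,0) = 8.112106; V(3,1) = 1.793309; V(3,2) = 0.000000; V(3,3) = 0.000000
Backward induction: V(k, i) = exp(-r*dt) * [p * V(k+1, i) + (1-p) * V(k+1, i+1)]; then take max(V_cont, immediate exercise) for American.
  V(2,0) = exp(-r*dt) * [p*8.112106 + (1-p)*1.793309] = 4.637385; exercise = 4.652642; V(2,0) = max -> 4.652642
  V(2,1) = exp(-r*dt) * [p*1.793309 + (1-p)*0.000000] = 0.811220; exercise = 0.000000; V(2,1) = max -> 0.811220
  V(2,2) = exp(-r*dt) * [p*0.000000 + (1-p)*0.000000] = 0.000000; exercise = 0.000000; V(2,2) = max -> 0.000000
  V(1,0) = exp(-r*dt) * [p*4.652642 + (1-p)*0.811220] = 2.542458; exercise = 1.793309; V(1,0) = max -> 2.542458
  V(1,1) = exp(-r*dt) * [p*0.811220 + (1-p)*0.000000] = 0.366963; exercise = 0.000000; V(1,1) = max -> 0.366963
  V(0,0) = exp(-r*dt) * [p*2.542458 + (1-p)*0.366963] = 1.348144; exercise = 0.000000; V(0,0) = max -> 1.348144


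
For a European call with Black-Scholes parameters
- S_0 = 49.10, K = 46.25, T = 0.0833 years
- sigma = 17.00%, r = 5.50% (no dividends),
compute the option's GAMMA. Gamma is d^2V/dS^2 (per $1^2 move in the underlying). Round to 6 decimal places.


d1 = 1.3366516538; d2 = 1.2875866968
phi(d1) = 0.1632851280; exp(-qT) = 1.0000000000; exp(-rT) = 0.9954289791
Gamma = exp(-qT) * phi(d1) / (S * sigma * sqrt(T)) = 1.0000000000 * 0.1632851280 / (49.1000 * 0.1700 * 0.2886173938) = 0.067779

Answer: Gamma = 0.067779


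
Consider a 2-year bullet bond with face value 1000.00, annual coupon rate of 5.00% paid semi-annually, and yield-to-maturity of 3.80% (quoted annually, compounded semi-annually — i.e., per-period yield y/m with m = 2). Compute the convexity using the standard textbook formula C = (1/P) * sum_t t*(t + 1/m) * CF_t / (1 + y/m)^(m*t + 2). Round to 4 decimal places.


Coupon per period c = face * coupon_rate / m = 25.000000
Periods per year m = 2; per-period yield y/m = 0.019000
Number of cashflows N = 4
Cashflows (t years, CF_t, discount factor 1/(1+y/m)^(m*t), PV):
  t = 0.5000: CF_t = 25.000000, DF = 0.981354, PV = 24.533857
  t = 1.0000: CF_t = 25.000000, DF = 0.963056, PV = 24.076405
  t = 1.5000: CF_t = 25.000000, DF = 0.945099, PV = 23.627483
  t = 2.0000: CF_t = 1025.000000, DF = 0.927477, PV = 950.664178
Price P = sum_t PV_t = 1022.901922
Convexity numerator sum_t t*(t + 1/m) * CF_t / (1+y/m)^(m*t + 2):
  t = 0.5000: term = 11.813741
  t = 1.0000: term = 34.780397
  t = 1.5000: term = 68.263782
  t = 2.0000: term = 4577.715157
Convexity = (1/P) * sum = 4692.573077 / 1022.901922 = 4.587510

Answer: Convexity = 4.5875


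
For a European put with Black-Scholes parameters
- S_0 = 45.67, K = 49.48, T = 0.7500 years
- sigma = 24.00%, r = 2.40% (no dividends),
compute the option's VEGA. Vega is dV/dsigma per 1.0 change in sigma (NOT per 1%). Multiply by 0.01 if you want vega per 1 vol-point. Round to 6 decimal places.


Answer: Vega = 15.481603

Derivation:
d1 = -0.1949852363; d2 = -0.4028313332
phi(d1) = 0.3914301662; exp(-qT) = 1.0000000000; exp(-rT) = 0.9821610324
Vega = S * exp(-qT) * phi(d1) * sqrt(T) = 45.6700 * 1.0000000000 * 0.3914301662 * 0.8660254038 = 15.481603


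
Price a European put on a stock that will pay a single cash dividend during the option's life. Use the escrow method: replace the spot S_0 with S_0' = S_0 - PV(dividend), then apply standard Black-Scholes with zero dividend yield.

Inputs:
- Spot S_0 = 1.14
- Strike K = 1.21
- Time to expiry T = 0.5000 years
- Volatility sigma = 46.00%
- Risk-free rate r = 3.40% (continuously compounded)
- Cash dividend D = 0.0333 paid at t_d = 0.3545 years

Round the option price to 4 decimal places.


Answer: Price = 0.1932

Derivation:
PV(D) = D * exp(-r * t_d) = 0.0333 * 0.98801935 = 0.03290104
S_0' = S_0 - PV(D) = 1.1400 - 0.03290104 = 1.10709896
d1 = (ln(S_0'/K) + (r + sigma^2/2)*T) / (sigma*sqrt(T)) = -0.05834344
d2 = d1 - sigma*sqrt(T) = -0.38361256
exp(-rT) = 0.98314368
N(-d1) = 0.52326247; N(-d2) = 0.64936718
P = K * exp(-rT) * N(-d2) - S_0' * N(-d1) = 1.2100 * 0.98314368 * 0.64936718 - 1.10709896 * 0.52326247 = 0.1932


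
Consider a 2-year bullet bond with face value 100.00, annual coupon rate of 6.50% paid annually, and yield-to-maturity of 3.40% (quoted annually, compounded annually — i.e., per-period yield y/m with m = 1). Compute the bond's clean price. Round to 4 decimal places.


Coupon per period c = face * coupon_rate / m = 6.500000
Periods per year m = 1; per-period yield y/m = 0.034000
Number of cashflows N = 2
Cashflows (t years, CF_t, discount factor 1/(1+y/m)^(m*t), PV):
  t = 1.0000: CF_t = 6.500000, DF = 0.967118, PV = 6.286267
  t = 2.0000: CF_t = 106.500000, DF = 0.935317, PV = 99.611282
Price P = sum_t PV_t = 105.897549

Answer: Price = 105.8975


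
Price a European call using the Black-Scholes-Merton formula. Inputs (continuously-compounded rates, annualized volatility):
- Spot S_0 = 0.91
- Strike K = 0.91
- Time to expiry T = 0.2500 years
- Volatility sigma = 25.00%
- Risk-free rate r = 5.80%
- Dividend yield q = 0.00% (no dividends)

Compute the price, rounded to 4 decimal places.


Answer: Price = 0.0519

Derivation:
d1 = (ln(S/K) + (r - q + 0.5*sigma^2) * T) / (sigma * sqrt(T)) = 0.17850000
d2 = d1 - sigma * sqrt(T) = 0.05350000
exp(-rT) = 0.98560462; exp(-qT) = 1.00000000
C = S_0 * exp(-qT) * N(d1) - K * exp(-rT) * N(d2)
N(d1) = 0.57083484; N(d2) = 0.52133323
C = 0.9100 * 1.00000000 * 0.57083484 - 0.9100 * 0.98560462 * 0.52133323 = 0.0519


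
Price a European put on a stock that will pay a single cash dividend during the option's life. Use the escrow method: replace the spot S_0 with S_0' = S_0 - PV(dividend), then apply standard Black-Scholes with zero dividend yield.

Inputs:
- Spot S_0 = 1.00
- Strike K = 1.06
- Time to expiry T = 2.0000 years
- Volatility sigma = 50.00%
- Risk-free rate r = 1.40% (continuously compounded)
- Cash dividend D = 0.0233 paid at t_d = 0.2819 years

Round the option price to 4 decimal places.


Answer: Price = 0.3051

Derivation:
PV(D) = D * exp(-r * t_d) = 0.0233 * 0.99606118 = 0.02320823
S_0' = S_0 - PV(D) = 1.0000 - 0.02320823 = 0.97679177
d1 = (ln(S_0'/K) + (r + sigma^2/2)*T) / (sigma*sqrt(T)) = 0.27753844
d2 = d1 - sigma*sqrt(T) = -0.42956834
exp(-rT) = 0.97238837
N(-d1) = 0.39068335; N(-d2) = 0.66624516
P = K * exp(-rT) * N(-d2) - S_0' * N(-d1) = 1.0600 * 0.97238837 * 0.66624516 - 0.97679177 * 0.39068335 = 0.3051


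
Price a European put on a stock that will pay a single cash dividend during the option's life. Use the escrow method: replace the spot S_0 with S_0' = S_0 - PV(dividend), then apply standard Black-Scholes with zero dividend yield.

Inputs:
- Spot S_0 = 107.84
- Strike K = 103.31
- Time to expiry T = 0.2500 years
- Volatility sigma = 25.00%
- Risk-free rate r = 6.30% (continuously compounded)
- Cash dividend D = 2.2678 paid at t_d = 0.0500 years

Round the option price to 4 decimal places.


PV(D) = D * exp(-r * t_d) = 2.2678 * 0.99685496 = 2.26066767
S_0' = S_0 - PV(D) = 107.8400 - 2.26066767 = 105.57933233
d1 = (ln(S_0'/K) + (r + sigma^2/2)*T) / (sigma*sqrt(T)) = 0.36232767
d2 = d1 - sigma*sqrt(T) = 0.23732767
exp(-rT) = 0.98437338
N(-d1) = 0.35855359; N(-d2) = 0.40620130
P = K * exp(-rT) * N(-d2) - S_0' * N(-d1) = 103.3100 * 0.98437338 * 0.40620130 - 105.57933233 * 0.35855359 = 3.4530

Answer: Price = 3.4530


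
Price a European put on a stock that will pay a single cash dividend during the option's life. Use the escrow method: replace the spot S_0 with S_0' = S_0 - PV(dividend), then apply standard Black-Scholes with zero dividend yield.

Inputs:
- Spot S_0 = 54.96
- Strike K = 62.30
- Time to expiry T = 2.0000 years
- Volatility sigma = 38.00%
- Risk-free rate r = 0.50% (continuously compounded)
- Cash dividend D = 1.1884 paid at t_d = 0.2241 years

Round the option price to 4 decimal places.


Answer: Price = 16.5685

Derivation:
PV(D) = D * exp(-r * t_d) = 1.1884 * 0.99888013 = 1.18706914
S_0' = S_0 - PV(D) = 54.9600 - 1.18706914 = 53.77293086
d1 = (ln(S_0'/K) + (r + sigma^2/2)*T) / (sigma*sqrt(T)) = 0.01341413
d2 = d1 - sigma*sqrt(T) = -0.52398702
exp(-rT) = 0.99004983
N(-d1) = 0.49464870; N(-d2) = 0.69985622
P = K * exp(-rT) * N(-d2) - S_0' * N(-d1) = 62.3000 * 0.99004983 * 0.69985622 - 53.77293086 * 0.49464870 = 16.5685


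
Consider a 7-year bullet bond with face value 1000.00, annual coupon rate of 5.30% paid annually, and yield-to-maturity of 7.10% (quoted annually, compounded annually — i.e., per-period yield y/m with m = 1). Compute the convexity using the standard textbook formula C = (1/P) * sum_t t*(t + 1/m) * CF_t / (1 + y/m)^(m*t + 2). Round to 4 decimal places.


Answer: Convexity = 39.3627

Derivation:
Coupon per period c = face * coupon_rate / m = 53.000000
Periods per year m = 1; per-period yield y/m = 0.071000
Number of cashflows N = 7
Cashflows (t years, CF_t, discount factor 1/(1+y/m)^(m*t), PV):
  t = 1.0000: CF_t = 53.000000, DF = 0.933707, PV = 49.486461
  t = 2.0000: CF_t = 53.000000, DF = 0.871808, PV = 46.205846
  t = 3.0000: CF_t = 53.000000, DF = 0.814013, PV = 43.142714
  t = 4.0000: CF_t = 53.000000, DF = 0.760050, PV = 40.282646
  t = 5.0000: CF_t = 53.000000, DF = 0.709664, PV = 37.612181
  t = 6.0000: CF_t = 53.000000, DF = 0.662618, PV = 35.118750
  t = 7.0000: CF_t = 1053.000000, DF = 0.618691, PV = 651.481482
Price P = sum_t PV_t = 903.330079
Convexity numerator sum_t t*(t + 1/m) * CF_t / (1+y/m)^(m*t + 2):
  t = 1.0000: term = 86.285427
  t = 2.0000: term = 241.695874
  t = 3.0000: term = 451.346170
  t = 4.0000: term = 702.374992
  t = 5.0000: term = 983.718476
  t = 6.0000: term = 1285.906505
  t = 7.0000: term = 31806.154242
Convexity = (1/P) * sum = 35557.481687 / 903.330079 = 39.362668


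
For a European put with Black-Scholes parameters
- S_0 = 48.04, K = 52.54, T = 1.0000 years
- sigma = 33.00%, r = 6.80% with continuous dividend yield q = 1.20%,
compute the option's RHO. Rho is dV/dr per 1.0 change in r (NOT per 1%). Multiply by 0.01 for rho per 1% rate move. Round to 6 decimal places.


Answer: Rho = -29.703259

Derivation:
d1 = 0.0633612514; d2 = -0.2666387486
phi(d1) = 0.3981422772; exp(-qT) = 0.9880717129; exp(-rT) = 0.9342604736
N(-d2) = 0.6051263409
Rho = -K*T*exp(-rT)*N(-d2) = -52.5400 * 1.0000 * 0.9342604736 * 0.6051263409 = -29.703259


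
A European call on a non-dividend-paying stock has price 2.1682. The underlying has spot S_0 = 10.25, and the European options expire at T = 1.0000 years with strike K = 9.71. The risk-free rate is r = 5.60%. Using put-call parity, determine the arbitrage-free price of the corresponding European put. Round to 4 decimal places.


Put-call parity: C - P = S_0 * exp(-qT) - K * exp(-rT).
S_0 * exp(-qT) = 10.2500 * 1.00000000 = 10.25000000
K * exp(-rT) = 9.7100 * 0.94553914 = 9.18118501
P = C - S*exp(-qT) + K*exp(-rT)
P = 2.1682 - 10.25000000 + 9.18118501 = 1.0994

Answer: Put price = 1.0994


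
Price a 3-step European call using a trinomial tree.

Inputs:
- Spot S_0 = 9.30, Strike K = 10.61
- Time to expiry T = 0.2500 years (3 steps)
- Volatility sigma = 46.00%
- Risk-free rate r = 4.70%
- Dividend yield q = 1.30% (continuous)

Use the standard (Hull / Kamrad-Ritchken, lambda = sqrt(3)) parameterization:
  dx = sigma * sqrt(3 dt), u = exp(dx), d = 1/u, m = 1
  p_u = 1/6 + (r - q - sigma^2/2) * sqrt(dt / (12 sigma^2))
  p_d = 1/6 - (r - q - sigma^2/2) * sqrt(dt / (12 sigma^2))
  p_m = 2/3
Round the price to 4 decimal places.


Answer: Price = V(0,0) = 0.4563

Derivation:
dt = T/N = 0.083333; dx = sigma*sqrt(3*dt) = 0.230000
u = exp(dx) = 1.258600; d = 1/u = 0.794534
p_u = 0.153659, p_m = 0.666667, p_d = 0.179674
Discount per step: exp(-r*dt) = 0.996091
Stock lattice S(k, j) with j the centered position index:
  k=0: S(0,+0) = 9.3000
  k=1: S(1,-1) = 7.3892; S(1,+0) = 9.3000; S(1,+1) = 11.7050
  k=2: S(2,-2) = 5.8709; S(2,-1) = 7.3892; S(2,+0) = 9.3000; S(2,+1) = 11.7050; S(2,+2) = 14.7319
  k=3: S(3,-3) = 4.6647; S(3,-2) = 5.8709; S(3,-1) = 7.3892; S(3,+0) = 9.3000; S(3,+1) = 11.7050; S(3,+2) = 14.7319; S(3,+3) = 18.5416
Terminal payoffs V(N, j) = max(S_T - K, 0):
  V(3,-3) = 0.000000; V(3,-2) = 0.000000; V(3,-1) = 0.000000; V(3,+0) = 0.000000; V(3,+1) = 1.094980; V(3,+2) = 4.121888; V(3,+3) = 7.931554
Backward induction: V(k, j) = exp(-r*dt) * [p_u * V(k+1, j+1) + p_m * V(k+1, j) + p_d * V(k+1, j-1)]
  V(2,-2) = exp(-r*dt) * [p_u*0.000000 + p_m*0.000000 + p_d*0.000000] = 0.000000
  V(2,-1) = exp(-r*dt) * [p_u*0.000000 + p_m*0.000000 + p_d*0.000000] = 0.000000
  V(2,+0) = exp(-r*dt) * [p_u*1.094980 + p_m*0.000000 + p_d*0.000000] = 0.167596
  V(2,+1) = exp(-r*dt) * [p_u*4.121888 + p_m*1.094980 + p_d*0.000000] = 1.358024
  V(2,+2) = exp(-r*dt) * [p_u*7.931554 + p_m*4.121888 + p_d*1.094980] = 4.147148
  V(1,-1) = exp(-r*dt) * [p_u*0.167596 + p_m*0.000000 + p_d*0.000000] = 0.025652
  V(1,+0) = exp(-r*dt) * [p_u*1.358024 + p_m*0.167596 + p_d*0.000000] = 0.319152
  V(1,+1) = exp(-r*dt) * [p_u*4.147148 + p_m*1.358024 + p_d*0.167596] = 1.566563
  V(0,+0) = exp(-r*dt) * [p_u*1.566563 + p_m*0.319152 + p_d*0.025652] = 0.456303


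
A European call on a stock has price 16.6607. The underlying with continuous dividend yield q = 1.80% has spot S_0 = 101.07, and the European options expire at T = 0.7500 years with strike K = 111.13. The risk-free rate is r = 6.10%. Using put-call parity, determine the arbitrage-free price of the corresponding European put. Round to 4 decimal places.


Answer: Put price = 23.1063

Derivation:
Put-call parity: C - P = S_0 * exp(-qT) - K * exp(-rT).
S_0 * exp(-qT) = 101.0700 * 0.98659072 = 99.71472370
K * exp(-rT) = 111.1300 * 0.95528075 = 106.16035003
P = C - S*exp(-qT) + K*exp(-rT)
P = 16.6607 - 99.71472370 + 106.16035003 = 23.1063
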